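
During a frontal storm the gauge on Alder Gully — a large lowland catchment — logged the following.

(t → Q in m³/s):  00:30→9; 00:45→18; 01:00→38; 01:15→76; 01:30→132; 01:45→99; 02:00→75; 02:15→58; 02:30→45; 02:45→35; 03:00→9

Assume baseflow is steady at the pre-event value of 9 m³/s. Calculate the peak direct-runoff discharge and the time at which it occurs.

Q_p = 123.0 m³/s at t = 01:30

Subtracting baseflow gives direct-runoff ordinates: 0.0, 9.0, 29.0, 67.0, 123.0, 90.0, 66.0, 49.0, 36.0, 26.0, 0.0 m³/s.
The maximum is 123.0 m³/s, occurring at the reading for t = 01:30.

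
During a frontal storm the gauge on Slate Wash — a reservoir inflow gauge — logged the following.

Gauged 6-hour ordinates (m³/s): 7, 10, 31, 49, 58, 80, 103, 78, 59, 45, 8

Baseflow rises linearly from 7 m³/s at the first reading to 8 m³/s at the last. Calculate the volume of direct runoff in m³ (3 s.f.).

Direct-runoff ordinates (Q − Q_b): 0.00, 2.90, 23.80, 41.70, 50.60, 72.50, 95.40, 70.30, 51.20, 37.10, 0.00 m³/s.
ΣQ_DR = 445.5 m³/s.
With Δt = 6 h = 21600 s, V = ΣQ_DR · Δt = 445.5 × 21600 = 9.62 × 10^6 m³.

V ≈ 9.62 × 10^6 m³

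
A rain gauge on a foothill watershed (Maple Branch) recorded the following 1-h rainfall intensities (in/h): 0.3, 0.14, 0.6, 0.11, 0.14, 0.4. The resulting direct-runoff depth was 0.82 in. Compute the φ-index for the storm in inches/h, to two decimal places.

Only the 3 blocks with intensity above φ contribute runoff: 0.3, 0.6, 0.4 in/h.
Σ(I−φ)·Δt = d  ⇒  (0.3+0.6+0.4 − 3φ)·1 = 0.82
φ = (1.300 − 0.82/1) / 3 = 0.16 in/h.

φ ≈ 0.16 in/h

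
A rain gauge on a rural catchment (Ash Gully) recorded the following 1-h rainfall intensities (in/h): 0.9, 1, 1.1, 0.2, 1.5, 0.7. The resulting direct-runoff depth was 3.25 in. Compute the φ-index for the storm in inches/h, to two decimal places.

Only the 5 blocks with intensity above φ contribute runoff: 0.9, 1, 1.1, 1.5, 0.7 in/h.
Σ(I−φ)·Δt = d  ⇒  (0.9+1+1.1+1.5+0.7 − 5φ)·1 = 3.25
φ = (5.200 − 3.25/1) / 5 = 0.39 in/h.

φ ≈ 0.39 in/h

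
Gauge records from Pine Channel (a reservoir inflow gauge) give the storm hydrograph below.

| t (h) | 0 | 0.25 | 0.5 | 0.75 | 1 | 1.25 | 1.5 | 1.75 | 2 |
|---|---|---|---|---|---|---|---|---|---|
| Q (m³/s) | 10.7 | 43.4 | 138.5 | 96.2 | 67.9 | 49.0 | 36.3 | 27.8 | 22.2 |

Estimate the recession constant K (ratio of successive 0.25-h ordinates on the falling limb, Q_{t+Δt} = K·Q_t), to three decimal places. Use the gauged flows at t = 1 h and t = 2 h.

Using the recession-limb readings at t = 1 h and t = 2 h: Q falls from 67.9 to 22.2 m³/s over 4 intervals.
K = (Q₂/Q₁)^(1/4) = (22.2/67.9)^(1/4) = 0.756.

K ≈ 0.756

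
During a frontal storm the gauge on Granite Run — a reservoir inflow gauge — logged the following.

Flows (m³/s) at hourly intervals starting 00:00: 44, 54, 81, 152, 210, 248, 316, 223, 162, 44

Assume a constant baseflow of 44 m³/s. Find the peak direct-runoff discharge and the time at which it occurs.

Subtracting baseflow gives direct-runoff ordinates: 0.0, 10.0, 37.0, 108.0, 166.0, 204.0, 272.0, 179.0, 118.0, 0.0 m³/s.
The maximum is 272.0 m³/s, occurring at the reading for t = 06:00.

Q_p = 272.0 m³/s at t = 06:00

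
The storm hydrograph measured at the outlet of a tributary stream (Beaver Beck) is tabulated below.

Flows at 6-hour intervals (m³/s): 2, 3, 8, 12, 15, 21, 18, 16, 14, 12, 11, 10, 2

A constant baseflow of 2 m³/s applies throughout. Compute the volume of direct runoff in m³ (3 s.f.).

Direct-runoff ordinates (Q − Q_b): 0.0, 1.0, 6.0, 10.0, 13.0, 19.0, 16.0, 14.0, 12.0, 10.0, 9.0, 8.0, 0.0 m³/s.
ΣQ_DR = 118.0 m³/s.
With Δt = 6 h = 21600 s, V = ΣQ_DR · Δt = 118.0 × 21600 = 2.55 × 10^6 m³.

V ≈ 2.55 × 10^6 m³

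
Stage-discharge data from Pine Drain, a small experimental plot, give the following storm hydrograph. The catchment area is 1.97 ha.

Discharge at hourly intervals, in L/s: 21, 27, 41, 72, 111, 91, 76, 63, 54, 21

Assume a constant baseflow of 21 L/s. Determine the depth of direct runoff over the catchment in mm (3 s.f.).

Direct runoff: 0.0, 6.0, 20.0, 51.0, 90.0, 70.0, 55.0, 42.0, 33.0, 0.0 L/s; ΣQ_DR = 367.0 L/s.
V = ΣQ_DR · Δt = 367.0 × 3600 s = 1.321 × 10^6 L.
Over A = 1.97 ha, depth = V / A = 67.1 mm.

d ≈ 67.1 mm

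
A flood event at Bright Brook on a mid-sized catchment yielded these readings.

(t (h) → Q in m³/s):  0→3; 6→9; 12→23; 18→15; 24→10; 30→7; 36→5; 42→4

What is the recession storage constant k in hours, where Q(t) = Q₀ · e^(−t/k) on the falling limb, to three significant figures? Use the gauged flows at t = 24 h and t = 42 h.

k ≈ 19.6 h

On the falling limb, Q drops from 10 to 4 m³/s between t = 24 h and t = 42 h (Δt = 18 h).
k = −Δt / ln(Q₂/Q₁) = −18 / ln(4/10) = 19.6 h.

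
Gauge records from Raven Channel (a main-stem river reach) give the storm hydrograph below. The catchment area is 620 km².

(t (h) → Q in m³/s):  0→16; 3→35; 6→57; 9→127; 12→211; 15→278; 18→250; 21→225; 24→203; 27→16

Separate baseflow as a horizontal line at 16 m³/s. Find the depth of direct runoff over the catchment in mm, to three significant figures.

Direct runoff: 0.0, 19.0, 41.0, 111.0, 195.0, 262.0, 234.0, 209.0, 187.0, 0.0 m³/s; ΣQ_DR = 1258 m³/s.
V = ΣQ_DR · Δt = 1258 × 10800 s = 1.359 × 10^7 m³.
Over A = 620 km², depth = V / A = 21.9 mm.

d ≈ 21.9 mm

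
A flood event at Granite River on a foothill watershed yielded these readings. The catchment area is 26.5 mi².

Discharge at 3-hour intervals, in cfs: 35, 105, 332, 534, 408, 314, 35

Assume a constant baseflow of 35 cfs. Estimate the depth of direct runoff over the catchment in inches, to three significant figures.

Direct runoff: 0.0, 70.0, 297.0, 499.0, 373.0, 279.0, 0.0 cfs; ΣQ_DR = 1518 cfs.
V = ΣQ_DR · Δt = 1518 × 10800 s = 1.639 × 10^7 ft³.
Over A = 26.5 mi², depth = V / A = 0.266 in.

d ≈ 0.266 in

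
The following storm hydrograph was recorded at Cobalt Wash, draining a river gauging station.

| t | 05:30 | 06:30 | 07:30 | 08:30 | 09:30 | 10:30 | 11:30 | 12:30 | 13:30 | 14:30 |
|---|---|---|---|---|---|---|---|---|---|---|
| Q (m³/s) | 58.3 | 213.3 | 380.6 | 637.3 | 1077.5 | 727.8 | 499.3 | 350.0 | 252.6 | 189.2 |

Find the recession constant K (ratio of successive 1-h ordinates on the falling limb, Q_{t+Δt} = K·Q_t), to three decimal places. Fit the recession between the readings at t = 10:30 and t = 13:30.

Using the recession-limb readings at t = 10:30 and t = 13:30: Q falls from 727.8 to 252.6 m³/s over 3 intervals.
K = (Q₂/Q₁)^(1/3) = (252.6/727.8)^(1/3) = 0.703.

K ≈ 0.703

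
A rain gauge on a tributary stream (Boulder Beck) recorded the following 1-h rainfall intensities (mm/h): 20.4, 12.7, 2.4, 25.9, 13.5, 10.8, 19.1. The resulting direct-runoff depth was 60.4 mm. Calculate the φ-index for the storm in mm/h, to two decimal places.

φ ≈ 7.00 mm/h

Only the 6 blocks with intensity above φ contribute runoff: 20.4, 12.7, 25.9, 13.5, 10.8, 19.1 mm/h.
Σ(I−φ)·Δt = d  ⇒  (20.4+12.7+25.9+13.5+10.8+19.1 − 6φ)·1 = 60.4
φ = (102.4 − 60.4/1) / 6 = 7.00 mm/h.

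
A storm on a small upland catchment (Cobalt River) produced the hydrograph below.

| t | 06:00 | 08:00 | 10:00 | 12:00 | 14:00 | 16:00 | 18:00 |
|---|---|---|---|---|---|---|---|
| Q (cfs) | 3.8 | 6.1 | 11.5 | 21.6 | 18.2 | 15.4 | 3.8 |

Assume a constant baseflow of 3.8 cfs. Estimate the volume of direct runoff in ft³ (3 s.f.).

V ≈ 3.87 × 10^5 ft³

Direct-runoff ordinates (Q − Q_b): 0.0, 2.3, 7.7, 17.8, 14.4, 11.6, 0.0 cfs.
ΣQ_DR = 53.80 cfs.
With Δt = 2 h = 7200 s, V = ΣQ_DR · Δt = 53.80 × 7200 = 3.87 × 10^5 ft³.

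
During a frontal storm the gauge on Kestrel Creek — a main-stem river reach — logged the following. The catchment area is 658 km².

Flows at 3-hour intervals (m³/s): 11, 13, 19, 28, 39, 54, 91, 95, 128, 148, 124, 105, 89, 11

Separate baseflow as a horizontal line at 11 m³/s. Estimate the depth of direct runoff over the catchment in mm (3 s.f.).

d ≈ 13.1 mm

Direct runoff: 0.0, 2.0, 8.0, 17.0, 28.0, 43.0, 80.0, 84.0, 117.0, 137.0, 113.0, 94.0, 78.0, 0.0 m³/s; ΣQ_DR = 801.0 m³/s.
V = ΣQ_DR · Δt = 801.0 × 10800 s = 8.651 × 10^6 m³.
Over A = 658 km², depth = V / A = 13.1 mm.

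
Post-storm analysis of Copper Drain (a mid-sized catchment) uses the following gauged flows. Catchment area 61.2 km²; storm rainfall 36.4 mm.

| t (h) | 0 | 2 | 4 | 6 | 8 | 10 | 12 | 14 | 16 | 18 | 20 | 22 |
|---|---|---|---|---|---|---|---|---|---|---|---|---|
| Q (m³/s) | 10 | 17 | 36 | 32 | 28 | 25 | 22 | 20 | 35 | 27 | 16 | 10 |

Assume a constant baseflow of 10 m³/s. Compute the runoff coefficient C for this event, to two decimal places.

ΣQ_DR = 158.0 m³/s; V = ΣQ_DR·Δt = 1.138 × 10^6 m³.
Runoff depth d = V / A = 18.59 mm.
C = d / P = 18.59 / 36.4 = 0.51.

C ≈ 0.51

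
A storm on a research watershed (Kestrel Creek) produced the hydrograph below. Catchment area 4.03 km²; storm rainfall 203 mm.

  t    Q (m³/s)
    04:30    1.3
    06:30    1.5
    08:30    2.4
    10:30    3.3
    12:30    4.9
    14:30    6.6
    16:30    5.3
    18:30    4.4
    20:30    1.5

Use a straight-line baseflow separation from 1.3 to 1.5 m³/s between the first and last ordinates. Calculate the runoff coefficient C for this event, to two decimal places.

ΣQ_DR = 18.60 m³/s; V = ΣQ_DR·Δt = 1.339 × 10^5 m³.
Runoff depth d = V / A = 33.23 mm.
C = d / P = 33.23 / 203 = 0.16.

C ≈ 0.16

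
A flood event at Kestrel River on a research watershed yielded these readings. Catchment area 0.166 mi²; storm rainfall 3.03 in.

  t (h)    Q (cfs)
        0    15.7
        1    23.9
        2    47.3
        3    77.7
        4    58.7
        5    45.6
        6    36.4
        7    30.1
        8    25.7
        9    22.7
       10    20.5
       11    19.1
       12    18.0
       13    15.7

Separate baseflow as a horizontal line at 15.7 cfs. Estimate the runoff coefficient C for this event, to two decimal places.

C ≈ 0.73

ΣQ_DR = 237.3 cfs; V = ΣQ_DR·Δt = 8.543 × 10^5 ft³.
Runoff depth d = V / A = 2.215 in.
C = d / P = 2.215 / 3.03 = 0.73.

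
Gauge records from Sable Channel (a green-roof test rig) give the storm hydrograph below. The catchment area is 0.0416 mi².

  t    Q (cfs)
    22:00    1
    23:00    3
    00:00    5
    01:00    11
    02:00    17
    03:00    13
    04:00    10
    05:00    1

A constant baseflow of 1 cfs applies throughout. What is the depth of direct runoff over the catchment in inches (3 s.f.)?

d ≈ 1.97 in

Direct runoff: 0.0, 2.0, 4.0, 10.0, 16.0, 12.0, 9.0, 0.0 cfs; ΣQ_DR = 53.00 cfs.
V = ΣQ_DR · Δt = 53.00 × 3600 s = 1.908 × 10^5 ft³.
Over A = 0.0416 mi², depth = V / A = 1.97 in.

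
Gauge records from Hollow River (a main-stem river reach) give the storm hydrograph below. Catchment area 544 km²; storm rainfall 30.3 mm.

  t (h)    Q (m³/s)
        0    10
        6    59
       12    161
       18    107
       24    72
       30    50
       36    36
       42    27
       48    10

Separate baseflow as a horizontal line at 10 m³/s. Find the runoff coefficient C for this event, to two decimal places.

ΣQ_DR = 442.0 m³/s; V = ΣQ_DR·Δt = 9.547 × 10^6 m³.
Runoff depth d = V / A = 17.55 mm.
C = d / P = 17.55 / 30.3 = 0.58.

C ≈ 0.58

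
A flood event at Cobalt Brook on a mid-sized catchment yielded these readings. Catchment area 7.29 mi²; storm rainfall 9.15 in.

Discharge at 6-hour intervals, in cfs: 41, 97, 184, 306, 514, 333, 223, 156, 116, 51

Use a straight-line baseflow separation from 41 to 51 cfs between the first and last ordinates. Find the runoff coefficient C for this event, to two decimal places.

ΣQ_DR = 1561 cfs; V = ΣQ_DR·Δt = 3.372 × 10^7 ft³.
Runoff depth d = V / A = 1.991 in.
C = d / P = 1.991 / 9.15 = 0.22.

C ≈ 0.22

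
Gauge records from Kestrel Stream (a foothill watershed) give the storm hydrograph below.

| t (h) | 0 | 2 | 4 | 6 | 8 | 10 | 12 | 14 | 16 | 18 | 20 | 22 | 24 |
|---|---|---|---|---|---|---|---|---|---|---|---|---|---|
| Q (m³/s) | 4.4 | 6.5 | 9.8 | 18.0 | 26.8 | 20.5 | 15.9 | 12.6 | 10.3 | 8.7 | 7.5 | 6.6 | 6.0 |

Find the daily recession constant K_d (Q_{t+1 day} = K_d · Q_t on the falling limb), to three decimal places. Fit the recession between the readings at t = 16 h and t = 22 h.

Between t = 16 h and t = 22 h the flow falls from 10.3 to 6.6 m³/s over 3×2 h = 6 h.
Per-interval ratio K = (6.6/10.3)^(1/3) = 0.8621; K_d = K^(24/2) = 0.169.

K_d ≈ 0.169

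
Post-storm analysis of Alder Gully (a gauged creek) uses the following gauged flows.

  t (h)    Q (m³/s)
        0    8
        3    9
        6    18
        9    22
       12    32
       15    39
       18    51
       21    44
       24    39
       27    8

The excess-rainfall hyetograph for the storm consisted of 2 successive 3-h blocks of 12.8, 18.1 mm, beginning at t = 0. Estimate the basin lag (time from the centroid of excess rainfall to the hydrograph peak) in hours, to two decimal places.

Centroid of excess rainfall: t_c = Σ P_i·t̄_i / ΣP_i = 3.2573 h (block centres at 1.5, 4.5 h).
Hydrograph peak occurs at t = 18 h, so basin lag t_L = 18 − 3.2573 = 14.74 h.

t_L ≈ 14.74 h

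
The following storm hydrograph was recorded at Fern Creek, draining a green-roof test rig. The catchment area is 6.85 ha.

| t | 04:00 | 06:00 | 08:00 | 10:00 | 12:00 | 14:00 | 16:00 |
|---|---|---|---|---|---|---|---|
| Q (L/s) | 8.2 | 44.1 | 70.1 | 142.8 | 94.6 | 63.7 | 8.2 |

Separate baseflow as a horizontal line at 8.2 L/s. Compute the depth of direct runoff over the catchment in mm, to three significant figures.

Direct runoff: 0.0, 35.9, 61.9, 134.6, 86.4, 55.5, 0.0 L/s; ΣQ_DR = 374.3 L/s.
V = ΣQ_DR · Δt = 374.3 × 7200 s = 2.695 × 10^6 L.
Over A = 6.85 ha, depth = V / A = 39.3 mm.

d ≈ 39.3 mm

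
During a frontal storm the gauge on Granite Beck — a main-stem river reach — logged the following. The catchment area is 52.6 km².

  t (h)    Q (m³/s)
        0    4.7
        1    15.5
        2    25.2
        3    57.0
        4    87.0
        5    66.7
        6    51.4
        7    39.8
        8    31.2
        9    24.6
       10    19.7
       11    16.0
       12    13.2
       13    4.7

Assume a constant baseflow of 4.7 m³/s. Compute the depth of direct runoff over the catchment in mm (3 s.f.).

d ≈ 26.8 mm

Direct runoff: 0.0, 10.8, 20.5, 52.3, 82.3, 62.0, 46.7, 35.1, 26.5, 19.9, 15.0, 11.3, 8.5, 0.0 m³/s; ΣQ_DR = 390.9 m³/s.
V = ΣQ_DR · Δt = 390.9 × 3600 s = 1.407 × 10^6 m³.
Over A = 52.6 km², depth = V / A = 26.8 mm.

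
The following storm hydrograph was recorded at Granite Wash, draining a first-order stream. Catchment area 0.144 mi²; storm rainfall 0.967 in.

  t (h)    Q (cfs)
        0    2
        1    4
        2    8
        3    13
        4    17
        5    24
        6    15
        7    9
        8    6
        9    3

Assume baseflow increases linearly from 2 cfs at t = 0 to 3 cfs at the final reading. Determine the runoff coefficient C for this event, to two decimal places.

ΣQ_DR = 76.00 cfs; V = ΣQ_DR·Δt = 2.736 × 10^5 ft³.
Runoff depth d = V / A = 0.8178 in.
C = d / P = 0.8178 / 0.967 = 0.85.

C ≈ 0.85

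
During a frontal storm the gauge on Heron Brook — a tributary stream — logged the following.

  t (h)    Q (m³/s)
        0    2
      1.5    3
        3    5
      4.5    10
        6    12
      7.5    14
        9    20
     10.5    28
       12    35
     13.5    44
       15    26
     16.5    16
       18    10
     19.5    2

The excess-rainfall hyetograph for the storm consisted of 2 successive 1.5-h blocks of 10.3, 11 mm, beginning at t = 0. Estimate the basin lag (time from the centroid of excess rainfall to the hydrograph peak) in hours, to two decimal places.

t_L ≈ 11.98 h

Centroid of excess rainfall: t_c = Σ P_i·t̄_i / ΣP_i = 1.5246 h (block centres at 0.75, 2.25 h).
Hydrograph peak occurs at t = 13.5 h, so basin lag t_L = 13.5 − 1.5246 = 11.98 h.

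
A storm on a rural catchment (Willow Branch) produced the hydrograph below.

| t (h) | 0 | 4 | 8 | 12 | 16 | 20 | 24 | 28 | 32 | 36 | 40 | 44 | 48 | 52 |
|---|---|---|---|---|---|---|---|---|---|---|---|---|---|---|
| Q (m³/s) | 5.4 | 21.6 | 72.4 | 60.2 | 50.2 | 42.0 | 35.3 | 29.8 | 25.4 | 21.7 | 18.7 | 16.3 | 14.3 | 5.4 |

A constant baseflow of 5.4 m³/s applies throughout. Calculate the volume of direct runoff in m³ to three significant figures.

Direct-runoff ordinates (Q − Q_b): 0.0, 16.2, 67.0, 54.8, 44.8, 36.6, 29.9, 24.4, 20.0, 16.3, 13.3, 10.9, 8.9, 0.0 m³/s.
ΣQ_DR = 343.1 m³/s.
With Δt = 4 h = 14400 s, V = ΣQ_DR · Δt = 343.1 × 14400 = 4.94 × 10^6 m³.

V ≈ 4.94 × 10^6 m³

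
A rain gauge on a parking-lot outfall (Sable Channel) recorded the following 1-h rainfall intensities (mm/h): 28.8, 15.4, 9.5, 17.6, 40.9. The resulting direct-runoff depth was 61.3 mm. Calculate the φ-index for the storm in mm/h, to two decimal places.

Only the 4 blocks with intensity above φ contribute runoff: 28.8, 15.4, 17.6, 40.9 mm/h.
Σ(I−φ)·Δt = d  ⇒  (28.8+15.4+17.6+40.9 − 4φ)·1 = 61.3
φ = (102.7 − 61.3/1) / 4 = 10.35 mm/h.

φ ≈ 10.35 mm/h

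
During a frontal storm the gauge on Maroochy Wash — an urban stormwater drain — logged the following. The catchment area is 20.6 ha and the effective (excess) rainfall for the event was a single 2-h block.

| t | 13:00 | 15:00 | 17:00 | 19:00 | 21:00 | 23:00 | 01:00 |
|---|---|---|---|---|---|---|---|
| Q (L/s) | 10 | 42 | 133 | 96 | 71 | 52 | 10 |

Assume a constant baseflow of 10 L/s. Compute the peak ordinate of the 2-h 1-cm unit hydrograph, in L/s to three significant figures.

U_p ≈ 102 L/s

Direct runoff: 0.0, 32.0, 123.0, 86.0, 61.0, 42.0, 0.0 L/s; ΣQ_DR = 344.0 L/s, peak = 123.0 L/s.
Runoff depth d = ΣQ_DR·Δt / A = 344.0 × 7200 / (20.6 ha) = 12.02 mm.
The 1-cm UH is the DRH scaled by (10 mm)/d, so U_p = 123.0 × 10/12.02 = 102 L/s.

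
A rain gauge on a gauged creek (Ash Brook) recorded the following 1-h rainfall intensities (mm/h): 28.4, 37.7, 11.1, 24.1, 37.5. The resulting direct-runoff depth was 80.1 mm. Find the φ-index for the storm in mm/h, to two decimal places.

φ ≈ 11.90 mm/h

Only the 4 blocks with intensity above φ contribute runoff: 28.4, 37.7, 24.1, 37.5 mm/h.
Σ(I−φ)·Δt = d  ⇒  (28.4+37.7+24.1+37.5 − 4φ)·1 = 80.1
φ = (127.7 − 80.1/1) / 4 = 11.90 mm/h.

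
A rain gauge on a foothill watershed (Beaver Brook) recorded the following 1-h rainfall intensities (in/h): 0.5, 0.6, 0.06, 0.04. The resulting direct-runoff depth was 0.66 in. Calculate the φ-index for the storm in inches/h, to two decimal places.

Only the 2 blocks with intensity above φ contribute runoff: 0.5, 0.6 in/h.
Σ(I−φ)·Δt = d  ⇒  (0.5+0.6 − 2φ)·1 = 0.66
φ = (1.100 − 0.66/1) / 2 = 0.22 in/h.

φ ≈ 0.22 in/h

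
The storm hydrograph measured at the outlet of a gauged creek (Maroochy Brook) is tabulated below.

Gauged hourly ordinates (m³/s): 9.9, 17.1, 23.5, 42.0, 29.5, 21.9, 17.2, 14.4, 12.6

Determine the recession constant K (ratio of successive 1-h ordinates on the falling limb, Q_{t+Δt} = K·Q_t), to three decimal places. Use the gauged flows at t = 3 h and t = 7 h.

Using the recession-limb readings at t = 3 h and t = 7 h: Q falls from 42.0 to 14.4 m³/s over 4 intervals.
K = (Q₂/Q₁)^(1/4) = (14.4/42.0)^(1/4) = 0.765.

K ≈ 0.765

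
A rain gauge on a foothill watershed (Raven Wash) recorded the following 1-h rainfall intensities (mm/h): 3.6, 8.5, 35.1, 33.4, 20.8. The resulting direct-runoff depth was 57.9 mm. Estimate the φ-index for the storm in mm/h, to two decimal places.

Only the 3 blocks with intensity above φ contribute runoff: 35.1, 33.4, 20.8 mm/h.
Σ(I−φ)·Δt = d  ⇒  (35.1+33.4+20.8 − 3φ)·1 = 57.9
φ = (89.30 − 57.9/1) / 3 = 10.47 mm/h.

φ ≈ 10.47 mm/h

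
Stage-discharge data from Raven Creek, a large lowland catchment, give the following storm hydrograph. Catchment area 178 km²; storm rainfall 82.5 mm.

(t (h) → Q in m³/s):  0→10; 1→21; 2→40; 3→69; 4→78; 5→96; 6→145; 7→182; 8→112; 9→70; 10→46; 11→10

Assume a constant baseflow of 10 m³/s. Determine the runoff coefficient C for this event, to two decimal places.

ΣQ_DR = 759.0 m³/s; V = ΣQ_DR·Δt = 2.732 × 10^6 m³.
Runoff depth d = V / A = 15.35 mm.
C = d / P = 15.35 / 82.5 = 0.19.

C ≈ 0.19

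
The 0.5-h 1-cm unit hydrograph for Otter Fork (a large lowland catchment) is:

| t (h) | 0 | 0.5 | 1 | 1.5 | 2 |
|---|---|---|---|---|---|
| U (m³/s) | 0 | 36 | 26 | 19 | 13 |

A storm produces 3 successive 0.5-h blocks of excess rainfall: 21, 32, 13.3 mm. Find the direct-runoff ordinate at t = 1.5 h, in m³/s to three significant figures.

Q ≈ 171 m³/s

By discrete convolution, Q_j = Σ (P_i / 10 mm) · U_{j−i}.
At t = 1.5 h (j=3): Q = (21/10)·19 + (32/10)·26 + (13.3/10)·36 = 171 m³/s.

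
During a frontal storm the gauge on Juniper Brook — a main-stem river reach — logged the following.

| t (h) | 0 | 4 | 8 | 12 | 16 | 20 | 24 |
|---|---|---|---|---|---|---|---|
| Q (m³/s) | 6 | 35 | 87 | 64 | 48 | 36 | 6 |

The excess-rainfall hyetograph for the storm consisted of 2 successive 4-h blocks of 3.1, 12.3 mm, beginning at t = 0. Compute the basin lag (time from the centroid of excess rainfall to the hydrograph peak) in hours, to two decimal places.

t_L ≈ 2.81 h

Centroid of excess rainfall: t_c = Σ P_i·t̄_i / ΣP_i = 5.1948 h (block centres at 2, 6 h).
Hydrograph peak occurs at t = 8 h, so basin lag t_L = 8 − 5.1948 = 2.81 h.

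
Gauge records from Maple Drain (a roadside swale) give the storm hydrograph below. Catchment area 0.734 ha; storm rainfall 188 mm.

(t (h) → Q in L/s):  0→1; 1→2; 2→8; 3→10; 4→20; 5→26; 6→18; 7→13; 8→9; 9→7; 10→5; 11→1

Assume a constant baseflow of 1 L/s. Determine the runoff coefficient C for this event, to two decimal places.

C ≈ 0.28

ΣQ_DR = 108.0 L/s; V = ΣQ_DR·Δt = 3.888 × 10^5 L.
Runoff depth d = V / A = 52.97 mm.
C = d / P = 52.97 / 188 = 0.28.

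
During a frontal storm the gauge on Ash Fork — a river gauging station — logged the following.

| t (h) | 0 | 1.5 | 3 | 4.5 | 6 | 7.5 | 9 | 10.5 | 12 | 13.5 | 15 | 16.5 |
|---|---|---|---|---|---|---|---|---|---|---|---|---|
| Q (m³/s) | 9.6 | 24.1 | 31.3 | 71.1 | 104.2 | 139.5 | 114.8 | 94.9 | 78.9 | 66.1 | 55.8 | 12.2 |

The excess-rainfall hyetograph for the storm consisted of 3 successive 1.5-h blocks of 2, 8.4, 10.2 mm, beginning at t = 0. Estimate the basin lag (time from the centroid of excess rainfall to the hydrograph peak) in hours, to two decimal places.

Centroid of excess rainfall: t_c = Σ P_i·t̄_i / ΣP_i = 2.8471 h (block centres at 0.75, 2.25, 3.75 h).
Hydrograph peak occurs at t = 7.5 h, so basin lag t_L = 7.5 − 2.8471 = 4.65 h.

t_L ≈ 4.65 h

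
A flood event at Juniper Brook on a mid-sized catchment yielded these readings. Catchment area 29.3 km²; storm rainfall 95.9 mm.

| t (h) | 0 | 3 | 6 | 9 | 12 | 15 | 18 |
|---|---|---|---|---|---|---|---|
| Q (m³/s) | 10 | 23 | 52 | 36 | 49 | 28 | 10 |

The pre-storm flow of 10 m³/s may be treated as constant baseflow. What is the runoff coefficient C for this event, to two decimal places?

C ≈ 0.53

ΣQ_DR = 138.0 m³/s; V = ΣQ_DR·Δt = 1.490 × 10^6 m³.
Runoff depth d = V / A = 50.87 mm.
C = d / P = 50.87 / 95.9 = 0.53.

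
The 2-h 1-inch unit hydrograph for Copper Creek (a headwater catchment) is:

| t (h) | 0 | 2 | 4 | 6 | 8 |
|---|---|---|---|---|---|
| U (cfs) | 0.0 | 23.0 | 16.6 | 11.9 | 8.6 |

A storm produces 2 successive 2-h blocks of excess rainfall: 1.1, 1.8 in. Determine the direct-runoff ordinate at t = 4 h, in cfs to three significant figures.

By discrete convolution, Q_j = Σ (P_i / 1 in) · U_{j−i}.
At t = 4 h (j=2): Q = (1.1/1)·16.6 + (1.8/1)·23.0 = 59.7 cfs.

Q ≈ 59.7 cfs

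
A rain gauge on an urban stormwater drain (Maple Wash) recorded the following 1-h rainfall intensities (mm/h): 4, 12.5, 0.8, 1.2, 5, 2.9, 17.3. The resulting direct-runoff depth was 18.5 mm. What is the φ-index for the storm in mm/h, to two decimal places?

φ ≈ 5.65 mm/h

Only the 2 blocks with intensity above φ contribute runoff: 12.5, 17.3 mm/h.
Σ(I−φ)·Δt = d  ⇒  (12.5+17.3 − 2φ)·1 = 18.5
φ = (29.80 − 18.5/1) / 2 = 5.65 mm/h.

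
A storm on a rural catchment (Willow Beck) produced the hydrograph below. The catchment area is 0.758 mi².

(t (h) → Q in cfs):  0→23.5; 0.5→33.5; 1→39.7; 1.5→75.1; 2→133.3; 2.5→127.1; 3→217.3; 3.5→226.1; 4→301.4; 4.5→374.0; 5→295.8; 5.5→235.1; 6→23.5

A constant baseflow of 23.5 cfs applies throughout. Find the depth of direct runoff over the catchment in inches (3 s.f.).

Direct runoff: 0.0, 10.0, 16.2, 51.6, 109.8, 103.6, 193.8, 202.6, 277.9, 350.5, 272.3, 211.6, 0.0 cfs; ΣQ_DR = 1800 cfs.
V = ΣQ_DR · Δt = 1800 × 1800 s = 3.240 × 10^6 ft³.
Over A = 0.758 mi², depth = V / A = 1.84 in.

d ≈ 1.84 in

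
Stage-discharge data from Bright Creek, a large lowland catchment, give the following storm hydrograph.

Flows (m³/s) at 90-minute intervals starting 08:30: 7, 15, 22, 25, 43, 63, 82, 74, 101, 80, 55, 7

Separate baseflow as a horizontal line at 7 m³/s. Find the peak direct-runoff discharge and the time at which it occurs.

Subtracting baseflow gives direct-runoff ordinates: 0.0, 8.0, 15.0, 18.0, 36.0, 56.0, 75.0, 67.0, 94.0, 73.0, 48.0, 0.0 m³/s.
The maximum is 94.0 m³/s, occurring at the reading for t = 20:30.

Q_p = 94.0 m³/s at t = 20:30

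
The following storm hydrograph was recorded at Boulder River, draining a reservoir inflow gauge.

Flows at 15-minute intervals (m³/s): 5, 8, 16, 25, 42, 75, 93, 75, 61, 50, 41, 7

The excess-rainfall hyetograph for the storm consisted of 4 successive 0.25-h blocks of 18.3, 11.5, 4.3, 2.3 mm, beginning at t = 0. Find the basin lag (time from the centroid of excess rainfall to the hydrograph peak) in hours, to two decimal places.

t_L ≈ 1.19 h

Centroid of excess rainfall: t_c = Σ P_i·t̄_i / ΣP_i = 0.3104 h (block centres at 0.125, 0.375, 0.625, 0.875 h).
Hydrograph peak occurs at t = 1.5 h, so basin lag t_L = 1.5 − 0.3104 = 1.19 h.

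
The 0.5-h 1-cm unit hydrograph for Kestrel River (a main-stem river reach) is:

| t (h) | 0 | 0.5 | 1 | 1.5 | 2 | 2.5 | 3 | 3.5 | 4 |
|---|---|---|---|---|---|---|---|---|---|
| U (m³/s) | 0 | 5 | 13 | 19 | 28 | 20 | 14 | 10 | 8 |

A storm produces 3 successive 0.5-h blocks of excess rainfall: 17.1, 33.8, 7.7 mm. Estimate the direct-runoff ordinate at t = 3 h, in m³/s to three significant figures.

Q ≈ 113 m³/s

By discrete convolution, Q_j = Σ (P_i / 10 mm) · U_{j−i}.
At t = 3 h (j=6): Q = (17.1/10)·14 + (33.8/10)·20 + (7.7/10)·28 = 113 m³/s.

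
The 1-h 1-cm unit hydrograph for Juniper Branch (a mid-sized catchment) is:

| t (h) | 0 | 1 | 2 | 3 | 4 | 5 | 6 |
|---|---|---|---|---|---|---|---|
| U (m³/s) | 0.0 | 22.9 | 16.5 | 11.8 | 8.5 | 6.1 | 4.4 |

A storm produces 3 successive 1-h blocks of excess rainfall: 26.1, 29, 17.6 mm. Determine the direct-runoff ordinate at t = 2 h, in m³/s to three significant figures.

Q ≈ 109 m³/s

By discrete convolution, Q_j = Σ (P_i / 10 mm) · U_{j−i}.
At t = 2 h (j=2): Q = (26.1/10)·16.5 + (29/10)·22.9 + (17.6/10)·0.0 = 109 m³/s.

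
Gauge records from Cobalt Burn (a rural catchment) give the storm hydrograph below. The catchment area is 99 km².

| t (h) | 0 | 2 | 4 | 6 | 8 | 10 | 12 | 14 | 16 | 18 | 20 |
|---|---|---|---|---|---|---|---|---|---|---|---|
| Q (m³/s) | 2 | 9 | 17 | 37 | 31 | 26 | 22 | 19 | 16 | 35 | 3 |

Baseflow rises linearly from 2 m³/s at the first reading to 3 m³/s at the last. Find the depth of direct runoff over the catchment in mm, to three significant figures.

Direct runoff: 0.00, 6.90, 14.80, 34.70, 28.60, 23.50, 19.40, 16.30, 13.20, 32.10, 0.00 m³/s; ΣQ_DR = 189.5 m³/s.
V = ΣQ_DR · Δt = 189.5 × 7200 s = 1.364 × 10^6 m³.
Over A = 99 km², depth = V / A = 13.8 mm.

d ≈ 13.8 mm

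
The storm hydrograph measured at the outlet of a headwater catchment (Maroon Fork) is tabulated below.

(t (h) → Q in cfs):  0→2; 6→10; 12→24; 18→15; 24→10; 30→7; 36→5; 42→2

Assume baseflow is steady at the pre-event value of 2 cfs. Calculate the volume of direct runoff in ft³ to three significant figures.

Direct-runoff ordinates (Q − Q_b): 0.0, 8.0, 22.0, 13.0, 8.0, 5.0, 3.0, 0.0 cfs.
ΣQ_DR = 59.00 cfs.
With Δt = 6 h = 21600 s, V = ΣQ_DR · Δt = 59.00 × 21600 = 1.27 × 10^6 ft³.

V ≈ 1.27 × 10^6 ft³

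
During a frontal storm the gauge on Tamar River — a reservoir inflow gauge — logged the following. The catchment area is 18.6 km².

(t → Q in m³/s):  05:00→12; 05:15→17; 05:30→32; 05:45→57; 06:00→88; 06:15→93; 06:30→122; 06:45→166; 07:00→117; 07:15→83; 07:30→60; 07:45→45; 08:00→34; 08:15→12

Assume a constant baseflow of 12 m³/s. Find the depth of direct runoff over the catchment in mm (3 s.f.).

d ≈ 37.3 mm

Direct runoff: 0.0, 5.0, 20.0, 45.0, 76.0, 81.0, 110.0, 154.0, 105.0, 71.0, 48.0, 33.0, 22.0, 0.0 m³/s; ΣQ_DR = 770.0 m³/s.
V = ΣQ_DR · Δt = 770.0 × 900 s = 6.930 × 10^5 m³.
Over A = 18.6 km², depth = V / A = 37.3 mm.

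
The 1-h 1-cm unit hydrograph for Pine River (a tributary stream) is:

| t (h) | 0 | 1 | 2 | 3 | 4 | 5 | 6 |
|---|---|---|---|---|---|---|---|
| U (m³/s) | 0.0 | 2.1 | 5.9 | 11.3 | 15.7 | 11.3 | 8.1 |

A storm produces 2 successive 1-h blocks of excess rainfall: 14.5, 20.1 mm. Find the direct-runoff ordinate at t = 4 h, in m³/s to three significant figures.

Q ≈ 45.5 m³/s

By discrete convolution, Q_j = Σ (P_i / 10 mm) · U_{j−i}.
At t = 4 h (j=4): Q = (14.5/10)·15.7 + (20.1/10)·11.3 = 45.5 m³/s.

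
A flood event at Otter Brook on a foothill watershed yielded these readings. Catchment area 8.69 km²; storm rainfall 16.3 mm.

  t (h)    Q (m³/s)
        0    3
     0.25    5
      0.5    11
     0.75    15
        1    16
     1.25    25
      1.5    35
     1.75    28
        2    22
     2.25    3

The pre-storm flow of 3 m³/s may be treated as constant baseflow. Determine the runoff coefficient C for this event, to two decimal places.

ΣQ_DR = 133.0 m³/s; V = ΣQ_DR·Δt = 1.197 × 10^5 m³.
Runoff depth d = V / A = 13.77 mm.
C = d / P = 13.77 / 16.3 = 0.85.

C ≈ 0.85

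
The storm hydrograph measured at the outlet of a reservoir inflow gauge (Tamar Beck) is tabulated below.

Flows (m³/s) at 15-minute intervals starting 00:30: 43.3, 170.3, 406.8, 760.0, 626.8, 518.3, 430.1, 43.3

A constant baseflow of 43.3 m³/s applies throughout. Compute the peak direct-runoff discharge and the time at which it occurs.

Q_p = 716.7 m³/s at t = 01:15

Subtracting baseflow gives direct-runoff ordinates: 0.0, 127.0, 363.5, 716.7, 583.5, 475.0, 386.8, 0.0 m³/s.
The maximum is 716.7 m³/s, occurring at the reading for t = 01:15.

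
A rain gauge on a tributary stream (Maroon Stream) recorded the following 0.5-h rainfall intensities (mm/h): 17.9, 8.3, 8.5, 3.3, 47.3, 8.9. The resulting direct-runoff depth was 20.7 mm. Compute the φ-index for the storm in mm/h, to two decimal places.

Only the 2 blocks with intensity above φ contribute runoff: 17.9, 47.3 mm/h.
Σ(I−φ)·Δt = d  ⇒  (17.9+47.3 − 2φ)·0.5 = 20.7
φ = (65.20 − 20.7/0.5) / 2 = 11.90 mm/h.

φ ≈ 11.90 mm/h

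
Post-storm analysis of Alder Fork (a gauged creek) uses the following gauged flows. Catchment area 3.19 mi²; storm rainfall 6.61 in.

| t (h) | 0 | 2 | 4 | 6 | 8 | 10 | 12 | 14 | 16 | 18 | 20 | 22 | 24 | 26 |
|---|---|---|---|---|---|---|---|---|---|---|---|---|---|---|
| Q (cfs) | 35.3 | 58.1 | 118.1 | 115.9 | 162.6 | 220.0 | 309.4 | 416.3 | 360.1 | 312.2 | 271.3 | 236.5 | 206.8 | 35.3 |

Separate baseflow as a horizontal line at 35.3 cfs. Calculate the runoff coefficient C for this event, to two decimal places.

ΣQ_DR = 2364 cfs; V = ΣQ_DR·Δt = 1.702 × 10^7 ft³.
Runoff depth d = V / A = 2.296 in.
C = d / P = 2.296 / 6.61 = 0.35.

C ≈ 0.35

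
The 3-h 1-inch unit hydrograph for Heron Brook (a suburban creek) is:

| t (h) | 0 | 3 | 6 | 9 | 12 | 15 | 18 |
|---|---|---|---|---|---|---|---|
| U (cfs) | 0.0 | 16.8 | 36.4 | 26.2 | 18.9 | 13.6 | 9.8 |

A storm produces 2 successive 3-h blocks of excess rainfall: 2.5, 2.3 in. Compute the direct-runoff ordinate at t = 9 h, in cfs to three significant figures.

By discrete convolution, Q_j = Σ (P_i / 1 in) · U_{j−i}.
At t = 9 h (j=3): Q = (2.5/1)·26.2 + (2.3/1)·36.4 = 149 cfs.

Q ≈ 149 cfs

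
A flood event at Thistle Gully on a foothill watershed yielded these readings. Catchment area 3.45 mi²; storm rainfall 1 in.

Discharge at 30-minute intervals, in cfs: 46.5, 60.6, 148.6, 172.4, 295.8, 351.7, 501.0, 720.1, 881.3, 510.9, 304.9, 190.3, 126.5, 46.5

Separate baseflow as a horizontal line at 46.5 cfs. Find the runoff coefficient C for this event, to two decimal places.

ΣQ_DR = 3706 cfs; V = ΣQ_DR·Δt = 6.671 × 10^6 ft³.
Runoff depth d = V / A = 0.8323 in.
C = d / P = 0.8323 / 1 = 0.83.

C ≈ 0.83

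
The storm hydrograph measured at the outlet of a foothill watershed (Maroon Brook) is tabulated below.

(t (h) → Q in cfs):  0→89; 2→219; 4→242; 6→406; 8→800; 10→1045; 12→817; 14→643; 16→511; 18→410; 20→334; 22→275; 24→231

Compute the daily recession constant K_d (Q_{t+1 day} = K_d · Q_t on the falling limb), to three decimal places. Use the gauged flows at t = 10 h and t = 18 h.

Between t = 10 h and t = 18 h the flow falls from 1045 to 410 cfs over 4×2 h = 8 h.
Per-interval ratio K = (410/1045)^(1/4) = 0.7914; K_d = K^(24/2) = 0.060.

K_d ≈ 0.060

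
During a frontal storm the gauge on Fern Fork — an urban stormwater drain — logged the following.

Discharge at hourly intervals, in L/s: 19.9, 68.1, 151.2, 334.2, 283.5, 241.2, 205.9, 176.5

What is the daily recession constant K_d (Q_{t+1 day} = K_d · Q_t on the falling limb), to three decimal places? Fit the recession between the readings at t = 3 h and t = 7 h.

K_d ≈ 0.022

Between t = 3 h and t = 7 h the flow falls from 334.2 to 176.5 L/s over 4×1 h = 4 h.
Per-interval ratio K = (176.5/334.2)^(1/4) = 0.8525; K_d = K^(24/1) = 0.022.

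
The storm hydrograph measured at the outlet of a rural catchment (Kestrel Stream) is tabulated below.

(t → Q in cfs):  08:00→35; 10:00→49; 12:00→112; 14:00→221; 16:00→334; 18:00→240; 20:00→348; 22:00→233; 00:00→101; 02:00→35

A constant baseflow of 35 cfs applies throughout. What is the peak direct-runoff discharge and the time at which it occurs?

Q_p = 313.0 cfs at t = 20:00

Subtracting baseflow gives direct-runoff ordinates: 0.0, 14.0, 77.0, 186.0, 299.0, 205.0, 313.0, 198.0, 66.0, 0.0 cfs.
The maximum is 313.0 cfs, occurring at the reading for t = 20:00.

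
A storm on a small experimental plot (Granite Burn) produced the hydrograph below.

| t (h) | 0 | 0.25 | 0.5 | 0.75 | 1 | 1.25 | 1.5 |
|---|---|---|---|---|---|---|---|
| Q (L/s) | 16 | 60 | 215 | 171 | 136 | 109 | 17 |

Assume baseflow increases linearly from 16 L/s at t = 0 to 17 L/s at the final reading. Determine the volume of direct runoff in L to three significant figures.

V ≈ 5.48 × 10^5 L

Direct-runoff ordinates (Q − Q_b): 0.00, 43.83, 198.67, 154.50, 119.33, 92.17, 0.00 L/s.
ΣQ_DR = 608.5 L/s.
With Δt = 0.25 h = 900 s, V = ΣQ_DR · Δt = 608.5 × 900 = 5.48 × 10^5 L.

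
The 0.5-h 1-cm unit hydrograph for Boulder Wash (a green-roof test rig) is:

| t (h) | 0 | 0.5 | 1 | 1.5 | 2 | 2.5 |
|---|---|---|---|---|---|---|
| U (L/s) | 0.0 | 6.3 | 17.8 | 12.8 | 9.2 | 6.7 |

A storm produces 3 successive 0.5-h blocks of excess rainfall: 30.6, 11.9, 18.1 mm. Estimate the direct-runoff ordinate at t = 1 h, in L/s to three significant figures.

Q ≈ 62.0 L/s

By discrete convolution, Q_j = Σ (P_i / 10 mm) · U_{j−i}.
At t = 1 h (j=2): Q = (30.6/10)·17.8 + (11.9/10)·6.3 + (18.1/10)·0.0 = 62.0 L/s.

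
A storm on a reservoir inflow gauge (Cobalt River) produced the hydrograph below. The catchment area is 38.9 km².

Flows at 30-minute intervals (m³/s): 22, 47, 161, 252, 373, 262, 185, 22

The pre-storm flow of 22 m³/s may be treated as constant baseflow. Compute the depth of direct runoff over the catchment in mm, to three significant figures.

d ≈ 53.1 mm

Direct runoff: 0.0, 25.0, 139.0, 230.0, 351.0, 240.0, 163.0, 0.0 m³/s; ΣQ_DR = 1148 m³/s.
V = ΣQ_DR · Δt = 1148 × 1800 s = 2.066 × 10^6 m³.
Over A = 38.9 km², depth = V / A = 53.1 mm.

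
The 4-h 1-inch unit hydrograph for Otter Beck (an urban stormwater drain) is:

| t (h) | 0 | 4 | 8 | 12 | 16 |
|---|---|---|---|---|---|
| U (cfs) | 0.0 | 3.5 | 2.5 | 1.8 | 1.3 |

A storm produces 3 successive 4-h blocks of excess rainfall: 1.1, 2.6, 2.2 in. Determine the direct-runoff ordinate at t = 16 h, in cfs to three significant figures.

By discrete convolution, Q_j = Σ (P_i / 1 in) · U_{j−i}.
At t = 16 h (j=4): Q = (1.1/1)·1.3 + (2.6/1)·1.8 + (2.2/1)·2.5 = 11.6 cfs.

Q ≈ 11.6 cfs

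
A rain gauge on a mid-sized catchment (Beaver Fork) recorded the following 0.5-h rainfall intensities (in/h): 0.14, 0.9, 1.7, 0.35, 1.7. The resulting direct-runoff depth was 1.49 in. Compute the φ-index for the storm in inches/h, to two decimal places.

Only the 3 blocks with intensity above φ contribute runoff: 0.9, 1.7, 1.7 in/h.
Σ(I−φ)·Δt = d  ⇒  (0.9+1.7+1.7 − 3φ)·0.5 = 1.49
φ = (4.300 − 1.49/0.5) / 3 = 0.44 in/h.

φ ≈ 0.44 in/h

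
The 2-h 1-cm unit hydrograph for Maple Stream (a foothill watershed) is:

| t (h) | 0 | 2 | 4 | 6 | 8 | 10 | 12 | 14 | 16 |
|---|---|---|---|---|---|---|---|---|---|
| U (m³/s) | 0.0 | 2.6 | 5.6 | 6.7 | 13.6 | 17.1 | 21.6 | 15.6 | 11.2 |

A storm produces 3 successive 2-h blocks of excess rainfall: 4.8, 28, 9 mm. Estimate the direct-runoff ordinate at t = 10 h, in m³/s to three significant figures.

Q ≈ 52.3 m³/s

By discrete convolution, Q_j = Σ (P_i / 10 mm) · U_{j−i}.
At t = 10 h (j=5): Q = (4.8/10)·17.1 + (28/10)·13.6 + (9/10)·6.7 = 52.3 m³/s.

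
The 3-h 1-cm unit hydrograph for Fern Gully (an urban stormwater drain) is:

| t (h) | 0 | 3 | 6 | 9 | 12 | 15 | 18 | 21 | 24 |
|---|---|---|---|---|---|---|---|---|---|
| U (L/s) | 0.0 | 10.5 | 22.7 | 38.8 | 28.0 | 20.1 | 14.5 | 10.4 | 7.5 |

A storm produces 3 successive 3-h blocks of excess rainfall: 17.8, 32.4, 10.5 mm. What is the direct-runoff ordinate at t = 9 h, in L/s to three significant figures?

By discrete convolution, Q_j = Σ (P_i / 10 mm) · U_{j−i}.
At t = 9 h (j=3): Q = (17.8/10)·38.8 + (32.4/10)·22.7 + (10.5/10)·10.5 = 154 L/s.

Q ≈ 154 L/s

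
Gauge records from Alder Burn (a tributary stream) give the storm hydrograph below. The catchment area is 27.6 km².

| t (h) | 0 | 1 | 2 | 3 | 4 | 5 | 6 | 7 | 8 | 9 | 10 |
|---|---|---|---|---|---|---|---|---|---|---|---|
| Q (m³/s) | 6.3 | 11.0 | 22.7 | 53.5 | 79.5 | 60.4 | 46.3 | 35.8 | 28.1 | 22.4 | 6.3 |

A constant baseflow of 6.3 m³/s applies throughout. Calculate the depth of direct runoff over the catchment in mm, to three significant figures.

Direct runoff: 0.0, 4.7, 16.4, 47.2, 73.2, 54.1, 40.0, 29.5, 21.8, 16.1, 0.0 m³/s; ΣQ_DR = 303.0 m³/s.
V = ΣQ_DR · Δt = 303.0 × 3600 s = 1.091 × 10^6 m³.
Over A = 27.6 km², depth = V / A = 39.5 mm.

d ≈ 39.5 mm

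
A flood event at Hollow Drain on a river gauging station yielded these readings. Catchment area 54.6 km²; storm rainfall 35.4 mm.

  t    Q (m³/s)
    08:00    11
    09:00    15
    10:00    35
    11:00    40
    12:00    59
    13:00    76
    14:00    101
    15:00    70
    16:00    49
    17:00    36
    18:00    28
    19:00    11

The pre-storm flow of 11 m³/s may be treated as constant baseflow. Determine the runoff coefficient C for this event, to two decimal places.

ΣQ_DR = 399.0 m³/s; V = ΣQ_DR·Δt = 1.436 × 10^6 m³.
Runoff depth d = V / A = 26.31 mm.
C = d / P = 26.31 / 35.4 = 0.74.

C ≈ 0.74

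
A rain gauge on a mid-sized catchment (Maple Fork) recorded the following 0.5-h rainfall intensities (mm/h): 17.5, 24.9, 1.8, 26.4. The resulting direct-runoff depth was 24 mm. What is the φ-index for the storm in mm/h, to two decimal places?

Only the 3 blocks with intensity above φ contribute runoff: 17.5, 24.9, 26.4 mm/h.
Σ(I−φ)·Δt = d  ⇒  (17.5+24.9+26.4 − 3φ)·0.5 = 24
φ = (68.80 − 24/0.5) / 3 = 6.93 mm/h.

φ ≈ 6.93 mm/h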